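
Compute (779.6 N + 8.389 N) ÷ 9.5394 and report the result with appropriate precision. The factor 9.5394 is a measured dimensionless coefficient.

82.60 N

779.6 N + 8.389 N = 787.989 N; the sum is limited to 1 decimal place (4 s.f.).
Carrying full precision, 787.989 ÷ 9.5394 = 82.6036228694… N; 9.5394 has 5 s.f., so the result keeps min(4, 5) = 4 s.f.
Rounded to 4 significant figures: 82.60 N.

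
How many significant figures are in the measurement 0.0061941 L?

0.0061941: leading zeros are not significant.

5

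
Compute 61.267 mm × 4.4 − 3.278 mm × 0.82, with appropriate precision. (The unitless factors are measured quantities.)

61.267 × 4.4 = 269.5748 → 2.7 × 10² mm (2 s.f., last digit at the 10^1 place).
3.278 × 0.82 = 2.68796 → 2.7 mm (2 s.f., last digit at the 10^-1 place).
Difference: 266.88684 mm; keep the coarser place, 10^1.
Result: 2.7 × 10² mm.

2.7 × 10² mm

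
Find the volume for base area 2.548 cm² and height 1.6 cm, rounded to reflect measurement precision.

4.1 cm³

volume = 2.548 cm² × 1.6 cm = 4.0768 cm³.
2.548 has 4 significant figures; 1.6 has 2.
Division/multiplication keeps the fewest: 2 significant figures.
Rounded: 4.1 cm³.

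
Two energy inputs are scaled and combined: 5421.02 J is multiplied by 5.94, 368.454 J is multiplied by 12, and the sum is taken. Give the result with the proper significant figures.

3.66 × 10^4 J

5421.02 × 5.94 = 32200.8588 → 3.22 × 10^4 J (3 s.f., last digit at the 10^2 place).
368.454 × 12 = 4421.448 → 4.4 × 10^3 J (2 s.f., last digit at the 10^2 place).
Sum: 36622.3068 J; keep the coarser place, 10^2.
Result: 3.66 × 10^4 J.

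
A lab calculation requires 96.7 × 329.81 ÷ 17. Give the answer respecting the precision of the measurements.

1.9 × 10³

96.7 × 329.81 ÷ 17 = 1876.03688235…
Multiplication/division keeps the fewest significant figures: 96.7 → 3 s.f., 329.81 → 5 s.f., 17 → 2 s.f.; limit is 2.
Rounded to 2 significant figures: 1.9 × 10³.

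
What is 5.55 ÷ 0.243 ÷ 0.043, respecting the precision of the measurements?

5.55 ÷ 0.243 ÷ 0.043 = 531.151306345…
Multiplication/division keeps the fewest significant figures: 5.55 → 3 s.f., 0.243 → 3 s.f., 0.043 → 2 s.f.; limit is 2.
Rounded to 2 significant figures: 5.3 × 10².

5.3 × 10²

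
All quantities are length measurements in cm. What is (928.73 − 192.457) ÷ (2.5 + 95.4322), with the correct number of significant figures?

928.73 − 192.457 = 736.273, limited to 2 d.p. → 5 s.f.; 2.5 + 95.4322 = 97.9322, limited to 1 d.p. → 3 s.f.
Carrying full precision, 736.273 ÷ 97.9322 = 7.51819115674…; keep min(5, 3) = 3 s.f.
Rounded to 3 significant figures: 7.52.

7.52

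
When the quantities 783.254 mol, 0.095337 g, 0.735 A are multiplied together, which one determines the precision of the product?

783.254 mol → 6 s.f.; 0.095337 g → 5 s.f.; 0.735 A → 3 s.f.
The fewest is 3 significant figures, from 0.735 A.

0.735 A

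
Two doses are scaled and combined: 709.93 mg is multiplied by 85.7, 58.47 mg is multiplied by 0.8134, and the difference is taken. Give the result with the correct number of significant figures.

6.08 × 10^4 mg

709.93 × 85.7 = 60841.001 → 6.08 × 10^4 mg (3 s.f., last digit at the 10^2 place).
58.47 × 0.8134 = 47.559498 → 47.56 mg (4 s.f., last digit at the 10^-2 place).
Difference: 60793.441502 mg; keep the coarser place, 10^2.
Result: 6.08 × 10^4 mg.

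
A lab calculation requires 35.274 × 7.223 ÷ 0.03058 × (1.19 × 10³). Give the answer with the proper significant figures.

35.274 × 7.223 ÷ 0.03058 × (1.19 × 10³) = 9914750.86266…
Multiplication/division keeps the fewest significant figures: 35.274 → 5 s.f., 7.223 → 4 s.f., 0.03058 → 4 s.f., 1.19 × 10³ → 3 s.f.; limit is 3.
Rounded to 3 significant figures: 9.91 × 10⁶.

9.91 × 10⁶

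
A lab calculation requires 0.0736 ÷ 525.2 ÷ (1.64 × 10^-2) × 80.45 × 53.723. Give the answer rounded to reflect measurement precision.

0.0736 ÷ 525.2 ÷ (1.64 × 10^-2) × 80.45 × 53.723 = 36.9313815132…
Multiplication/division keeps the fewest significant figures: 0.0736 → 3 s.f., 525.2 → 4 s.f., 1.64 × 10^-2 → 3 s.f., 80.45 → 4 s.f., 53.723 → 5 s.f.; limit is 3.
Rounded to 3 significant figures: 36.9.

36.9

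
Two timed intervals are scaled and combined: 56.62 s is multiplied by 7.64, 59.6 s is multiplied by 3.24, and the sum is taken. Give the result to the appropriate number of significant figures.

626 s

56.62 × 7.64 = 432.5768 → 433 s (3 s.f., last digit at the 10^0 place).
59.6 × 3.24 = 193.104 → 193 s (3 s.f., last digit at the 10^0 place).
Sum: 625.6808 s; keep the coarser place, 10^0.
Result: 626 s.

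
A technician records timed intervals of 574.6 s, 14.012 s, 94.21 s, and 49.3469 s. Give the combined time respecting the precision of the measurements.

574.6 s + 14.012 s + 94.21 s + 49.3469 s = 732.1689 s.
Addition/subtraction keeps the fewest decimal places: 574.6 → 1 decimal place, 14.012 → 3 decimal places, 94.21 → 2 decimal places, 49.3469 → 4 decimal places; limit is 1.
Rounded to 1 decimal place: 732.2 s.

732.2 s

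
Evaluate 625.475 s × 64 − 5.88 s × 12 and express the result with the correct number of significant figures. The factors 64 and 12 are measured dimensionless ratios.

4.0 × 10⁴ s

625.475 × 64 = 40030.4 → 4.0 × 10⁴ s (2 s.f., last digit at the 10^3 place).
5.88 × 12 = 70.56 → 71 s (2 s.f., last digit at the 10^0 place).
Difference: 39959.84 s; keep the coarser place, 10^3.
Result: 4.0 × 10⁴ s.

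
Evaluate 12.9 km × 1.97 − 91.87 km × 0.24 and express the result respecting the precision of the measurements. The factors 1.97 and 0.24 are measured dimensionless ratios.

12.9 × 1.97 = 25.413 → 25.4 km (3 s.f., last digit at the 10^-1 place).
91.87 × 0.24 = 22.0488 → 22 km (2 s.f., last digit at the 10^0 place).
Difference: 3.3642 km; keep the coarser place, 10^0.
Result: 3 km.

3 km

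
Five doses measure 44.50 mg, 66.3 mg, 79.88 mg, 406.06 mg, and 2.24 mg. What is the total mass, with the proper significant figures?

599.0 mg

44.50 mg + 66.3 mg + 79.88 mg + 406.06 mg + 2.24 mg = 598.98 mg.
Addition/subtraction keeps the fewest decimal places: 44.50 → 2 decimal places, 66.3 → 1 decimal place, 79.88 → 2 decimal places, 406.06 → 2 decimal places, 2.24 → 2 decimal places; limit is 1.
Rounded to 1 decimal place: 599.0 mg.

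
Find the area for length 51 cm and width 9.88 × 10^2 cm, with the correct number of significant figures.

5.0 × 10^4 cm²

area = 51 cm × 9.88 × 10^2 cm = 50388 cm².
51 has 2 significant figures; 9.88 × 10^2 has 3.
Division/multiplication keeps the fewest: 2 significant figures.
Rounded: 5.0 × 10^4 cm².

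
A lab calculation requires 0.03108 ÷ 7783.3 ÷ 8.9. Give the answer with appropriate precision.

4.5 × 10^-7

0.03108 ÷ 7783.3 ÷ 8.9 = 4.48670208197 × 10^-7…
Multiplication/division keeps the fewest significant figures: 0.03108 → 4 s.f., 7783.3 → 5 s.f., 8.9 → 2 s.f.; limit is 2.
Rounded to 2 significant figures: 4.5 × 10^-7.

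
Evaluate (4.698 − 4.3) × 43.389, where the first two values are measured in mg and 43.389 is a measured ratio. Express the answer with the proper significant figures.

2 × 10¹ mg

4.698 mg − 4.3 mg = 0.398 mg; the difference is limited to 1 decimal place (1 s.f.).
Carrying full precision, 0.398 × 43.389 = 17.268822 mg; 43.389 has 5 s.f., so the result keeps min(1, 5) = 1 s.f.
Rounded to 1 significant figure: 2 × 10¹ mg.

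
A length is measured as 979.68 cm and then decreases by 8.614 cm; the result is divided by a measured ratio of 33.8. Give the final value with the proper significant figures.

28.7 cm

979.68 cm − 8.614 cm = 971.066 cm; the difference is limited to 2 decimal places (5 s.f.).
Carrying full precision, 971.066 ÷ 33.8 = 28.7297633136… cm; 33.8 has 3 s.f., so the result keeps min(5, 3) = 3 s.f.
Rounded to 3 significant figures: 28.7 cm.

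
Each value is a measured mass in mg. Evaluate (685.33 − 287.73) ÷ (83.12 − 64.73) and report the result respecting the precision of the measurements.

685.33 − 287.73 = 397.60, limited to 2 d.p. → 5 s.f.; 83.12 − 64.73 = 18.39, limited to 2 d.p. → 4 s.f.
Carrying full precision, 397.60 ÷ 18.39 = 21.6204458945…; keep min(5, 4) = 4 s.f.
Rounded to 4 significant figures: 21.62.

21.62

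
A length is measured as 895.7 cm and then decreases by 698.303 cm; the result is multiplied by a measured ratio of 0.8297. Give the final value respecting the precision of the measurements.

895.7 cm − 698.303 cm = 197.397 cm; the difference is limited to 1 decimal place (4 s.f.).
Carrying full precision, 197.397 × 0.8297 = 163.7802909 cm; 0.8297 has 4 s.f., so the result keeps min(4, 4) = 4 s.f.
Rounded to 4 significant figures: 163.8 cm.

163.8 cm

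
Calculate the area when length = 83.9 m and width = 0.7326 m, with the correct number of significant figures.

61.5 m²

area = 83.9 m × 0.7326 m = 61.46514 m².
83.9 has 3 significant figures; 0.7326 has 4.
Division/multiplication keeps the fewest: 3 significant figures.
Rounded: 61.5 m².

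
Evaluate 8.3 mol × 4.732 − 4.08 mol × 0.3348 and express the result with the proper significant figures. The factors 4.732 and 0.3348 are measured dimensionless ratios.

8.3 × 4.732 = 39.2756 → 39 mol (2 s.f., last digit at the 10^0 place).
4.08 × 0.3348 = 1.365984 → 1.37 mol (3 s.f., last digit at the 10^-2 place).
Difference: 37.909616 mol; keep the coarser place, 10^0.
Result: 38 mol.

38 mol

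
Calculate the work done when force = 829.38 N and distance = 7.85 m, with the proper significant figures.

work done = 829.38 N × 7.85 m = 6510.633 J.
829.38 has 5 significant figures; 7.85 has 3.
Division/multiplication keeps the fewest: 3 significant figures.
Rounded: 6.51 × 10³ J.

6.51 × 10³ J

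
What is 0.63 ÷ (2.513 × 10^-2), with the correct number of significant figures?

0.63 ÷ (2.513 × 10^-2) = 25.069637883…
Multiplication/division keeps the fewest significant figures: 0.63 → 2 s.f., 2.513 × 10^-2 → 4 s.f.; limit is 2.
Rounded to 2 significant figures: 25.

25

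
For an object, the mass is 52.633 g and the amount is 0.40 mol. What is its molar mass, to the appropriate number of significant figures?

molar mass = 52.633 g ÷ 0.40 mol = 131.5825 g/mol.
52.633 has 5 significant figures; 0.40 has 2.
Division/multiplication keeps the fewest: 2 significant figures.
Rounded: 1.3 × 10² g/mol.

1.3 × 10² g/mol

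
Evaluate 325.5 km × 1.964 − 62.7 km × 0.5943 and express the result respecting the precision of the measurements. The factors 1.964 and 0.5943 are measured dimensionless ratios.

602.0 km

325.5 × 1.964 = 639.282 → 639.3 km (4 s.f., last digit at the 10^-1 place).
62.7 × 0.5943 = 37.26261 → 37.3 km (3 s.f., last digit at the 10^-1 place).
Difference: 602.01939 km; keep the coarser place, 10^-1.
Result: 602.0 km.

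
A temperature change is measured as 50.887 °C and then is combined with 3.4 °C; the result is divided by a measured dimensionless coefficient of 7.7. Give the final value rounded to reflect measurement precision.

50.887 °C + 3.4 °C = 54.287 °C; the sum is limited to 1 decimal place (3 s.f.).
Carrying full precision, 54.287 ÷ 7.7 = 7.05025974026… °C; 7.7 has 2 s.f., so the result keeps min(3, 2) = 2 s.f.
Rounded to 2 significant figures: 7.1 °C.

7.1 °C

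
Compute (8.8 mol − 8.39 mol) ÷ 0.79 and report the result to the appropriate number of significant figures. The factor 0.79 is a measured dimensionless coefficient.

0.5 mol

8.8 mol − 8.39 mol = 0.41 mol; the difference is limited to 1 decimal place (1 s.f.).
Carrying full precision, 0.41 ÷ 0.79 = 0.518987341772… mol; 0.79 has 2 s.f., so the result keeps min(1, 2) = 1 s.f.
Rounded to 1 significant figure: 0.5 mol.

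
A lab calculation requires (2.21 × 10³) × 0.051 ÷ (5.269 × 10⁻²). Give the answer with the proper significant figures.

2.1 × 10³

(2.21 × 10³) × 0.051 ÷ (5.269 × 10⁻²) = 2139.1155817…
Multiplication/division keeps the fewest significant figures: 2.21 × 10³ → 3 s.f., 0.051 → 2 s.f., 5.269 × 10⁻² → 4 s.f.; limit is 2.
Rounded to 2 significant figures: 2.1 × 10³.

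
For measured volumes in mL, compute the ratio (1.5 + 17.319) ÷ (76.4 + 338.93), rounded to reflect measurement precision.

1.5 + 17.319 = 18.819, limited to 1 d.p. → 3 s.f.; 76.4 + 338.93 = 415.33, limited to 1 d.p. → 4 s.f.
Carrying full precision, 18.819 ÷ 415.33 = 0.0453109575518…; keep min(3, 4) = 3 s.f.
Rounded to 3 significant figures: 4.53 × 10^-2.

4.53 × 10^-2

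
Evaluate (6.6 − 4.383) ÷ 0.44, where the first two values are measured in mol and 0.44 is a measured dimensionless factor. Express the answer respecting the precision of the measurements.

5.0 mol

6.6 mol − 4.383 mol = 2.217 mol; the difference is limited to 1 decimal place (2 s.f.).
Carrying full precision, 2.217 ÷ 0.44 = 5.03863636364… mol; 0.44 has 2 s.f., so the result keeps min(2, 2) = 2 s.f.
Rounded to 2 significant figures: 5.0 mol.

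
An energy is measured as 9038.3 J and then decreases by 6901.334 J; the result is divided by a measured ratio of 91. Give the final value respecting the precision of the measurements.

9038.3 J − 6901.334 J = 2136.966 J; the difference is limited to 1 decimal place (5 s.f.).
Carrying full precision, 2136.966 ÷ 91 = 23.4831428571… J; 91 has 2 s.f., so the result keeps min(5, 2) = 2 s.f.
Rounded to 2 significant figures: 23 J.

23 J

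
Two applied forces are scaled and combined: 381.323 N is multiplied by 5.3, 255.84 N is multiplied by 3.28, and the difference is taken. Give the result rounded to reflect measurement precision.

381.323 × 5.3 = 2021.0119 → 2.0 × 10³ N (2 s.f., last digit at the 10^2 place).
255.84 × 3.28 = 839.1552 → 839 N (3 s.f., last digit at the 10^0 place).
Difference: 1181.8567 N; keep the coarser place, 10^2.
Result: 1.2 × 10³ N.

1.2 × 10³ N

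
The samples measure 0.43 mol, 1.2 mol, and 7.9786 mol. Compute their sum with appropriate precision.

9.6 mol

0.43 mol + 1.2 mol + 7.9786 mol = 9.6086 mol.
Addition/subtraction keeps the fewest decimal places: 0.43 → 2 decimal places, 1.2 → 1 decimal place, 7.9786 → 4 decimal places; limit is 1.
Rounded to 1 decimal place: 9.6 mol.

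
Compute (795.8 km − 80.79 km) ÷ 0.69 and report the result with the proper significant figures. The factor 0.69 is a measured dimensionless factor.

1.0 × 10³ km

795.8 km − 80.79 km = 715.01 km; the difference is limited to 1 decimal place (4 s.f.).
Carrying full precision, 715.01 ÷ 0.69 = 1036.24637681… km; 0.69 has 2 s.f., so the result keeps min(4, 2) = 2 s.f.
Rounded to 2 significant figures: 1.0 × 10³ km.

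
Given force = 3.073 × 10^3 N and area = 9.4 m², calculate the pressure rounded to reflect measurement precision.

pressure = 3.073 × 10^3 N ÷ 9.4 m² = 326.914893617… Pa.
3.073 × 10^3 has 4 significant figures; 9.4 has 2.
Division/multiplication keeps the fewest: 2 significant figures.
Rounded: 3.3 × 10^2 Pa.

3.3 × 10^2 Pa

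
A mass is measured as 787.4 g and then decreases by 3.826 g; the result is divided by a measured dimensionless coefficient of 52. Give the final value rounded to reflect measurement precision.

787.4 g − 3.826 g = 783.574 g; the difference is limited to 1 decimal place (4 s.f.).
Carrying full precision, 783.574 ÷ 52 = 15.0687307692… g; 52 has 2 s.f., so the result keeps min(4, 2) = 2 s.f.
Rounded to 2 significant figures: 15 g.

15 g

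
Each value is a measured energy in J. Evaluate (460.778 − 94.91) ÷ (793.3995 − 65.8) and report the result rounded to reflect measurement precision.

460.778 − 94.91 = 365.868, limited to 2 d.p. → 5 s.f.; 793.3995 − 65.8 = 727.5995, limited to 1 d.p. → 4 s.f.
Carrying full precision, 365.868 ÷ 727.5995 = 0.502842566549…; keep min(5, 4) = 4 s.f.
Rounded to 4 significant figures: 0.5028.

0.5028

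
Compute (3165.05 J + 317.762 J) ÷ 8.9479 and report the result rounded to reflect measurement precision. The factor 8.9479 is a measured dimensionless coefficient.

389.23 J

3165.05 J + 317.762 J = 3482.812 J; the sum is limited to 2 decimal places (6 s.f.).
Carrying full precision, 3482.812 ÷ 8.9479 = 389.232333844… J; 8.9479 has 5 s.f., so the result keeps min(6, 5) = 5 s.f.
Rounded to 5 significant figures: 389.23 J.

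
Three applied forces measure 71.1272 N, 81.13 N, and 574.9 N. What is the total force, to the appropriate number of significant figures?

71.1272 N + 81.13 N + 574.9 N = 727.1572 N.
Addition/subtraction keeps the fewest decimal places: 71.1272 → 4 decimal places, 81.13 → 2 decimal places, 574.9 → 1 decimal place; limit is 1.
Rounded to 1 decimal place: 727.2 N.

727.2 N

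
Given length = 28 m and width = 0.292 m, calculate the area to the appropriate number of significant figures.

8.2 m²

area = 28 m × 0.292 m = 8.176 m².
28 has 2 significant figures; 0.292 has 3.
Division/multiplication keeps the fewest: 2 significant figures.
Rounded: 8.2 m².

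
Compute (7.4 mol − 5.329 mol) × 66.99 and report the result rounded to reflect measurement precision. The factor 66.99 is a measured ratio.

1.4 × 10^2 mol

7.4 mol − 5.329 mol = 2.071 mol; the difference is limited to 1 decimal place (2 s.f.).
Carrying full precision, 2.071 × 66.99 = 138.73629 mol; 66.99 has 4 s.f., so the result keeps min(2, 4) = 2 s.f.
Rounded to 2 significant figures: 1.4 × 10^2 mol.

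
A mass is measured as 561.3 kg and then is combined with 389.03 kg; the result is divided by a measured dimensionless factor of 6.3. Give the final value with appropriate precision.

1.5 × 10² kg

561.3 kg + 389.03 kg = 950.33 kg; the sum is limited to 1 decimal place (4 s.f.).
Carrying full precision, 950.33 ÷ 6.3 = 150.846031746… kg; 6.3 has 2 s.f., so the result keeps min(4, 2) = 2 s.f.
Rounded to 2 significant figures: 1.5 × 10² kg.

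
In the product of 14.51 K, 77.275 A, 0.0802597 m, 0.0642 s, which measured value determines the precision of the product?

0.0642 s

14.51 K → 4 s.f.; 77.275 A → 5 s.f.; 0.0802597 m → 6 s.f.; 0.0642 s → 3 s.f.
The fewest is 3 significant figures, from 0.0642 s.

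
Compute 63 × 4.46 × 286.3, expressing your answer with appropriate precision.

8.0 × 10^4

63 × 4.46 × 286.3 = 80444.574
Multiplication/division keeps the fewest significant figures: 63 → 2 s.f., 4.46 → 3 s.f., 286.3 → 4 s.f.; limit is 2.
Rounded to 2 significant figures: 8.0 × 10^4.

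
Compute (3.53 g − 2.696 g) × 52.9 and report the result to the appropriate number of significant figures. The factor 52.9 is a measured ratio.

44 g

3.53 g − 2.696 g = 0.834 g; the difference is limited to 2 decimal places (2 s.f.).
Carrying full precision, 0.834 × 52.9 = 44.1186 g; 52.9 has 3 s.f., so the result keeps min(2, 3) = 2 s.f.
Rounded to 2 significant figures: 44 g.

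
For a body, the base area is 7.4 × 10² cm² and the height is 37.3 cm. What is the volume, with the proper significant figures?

volume = 7.4 × 10² cm² × 37.3 cm = 27602 cm³.
7.4 × 10² has 2 significant figures; 37.3 has 3.
Division/multiplication keeps the fewest: 2 significant figures.
Rounded: 2.8 × 10⁴ cm³.

2.8 × 10⁴ cm³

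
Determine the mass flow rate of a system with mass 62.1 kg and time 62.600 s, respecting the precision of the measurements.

mass flow rate = 62.1 kg ÷ 62.600 s = 0.992012779553… kg/s.
62.1 has 3 significant figures; 62.600 has 5.
Division/multiplication keeps the fewest: 3 significant figures.
Rounded: 0.992 kg/s.

0.992 kg/s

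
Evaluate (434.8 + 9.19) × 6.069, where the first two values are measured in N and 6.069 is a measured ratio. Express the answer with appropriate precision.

434.8 N + 9.19 N = 443.99 N; the sum is limited to 1 decimal place (4 s.f.).
Carrying full precision, 443.99 × 6.069 = 2694.57531 N; 6.069 has 4 s.f., so the result keeps min(4, 4) = 4 s.f.
Rounded to 4 significant figures: 2695 N.

2695 N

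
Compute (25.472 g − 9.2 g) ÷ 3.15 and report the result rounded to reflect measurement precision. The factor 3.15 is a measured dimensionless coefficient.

5.17 g

25.472 g − 9.2 g = 16.272 g; the difference is limited to 1 decimal place (3 s.f.).
Carrying full precision, 16.272 ÷ 3.15 = 5.16571428571… g; 3.15 has 3 s.f., so the result keeps min(3, 3) = 3 s.f.
Rounded to 3 significant figures: 5.17 g.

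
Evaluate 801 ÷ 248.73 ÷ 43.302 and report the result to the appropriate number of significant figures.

0.0744

801 ÷ 248.73 ÷ 43.302 = 0.0743697618097…
Multiplication/division keeps the fewest significant figures: 801 → 3 s.f., 248.73 → 5 s.f., 43.302 → 5 s.f.; limit is 3.
Rounded to 3 significant figures: 0.0744.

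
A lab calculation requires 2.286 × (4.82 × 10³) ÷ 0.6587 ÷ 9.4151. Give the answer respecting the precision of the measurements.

2.286 × (4.82 × 10³) ÷ 0.6587 ÷ 9.4151 = 1776.68593269…
Multiplication/division keeps the fewest significant figures: 2.286 → 4 s.f., 4.82 × 10³ → 3 s.f., 0.6587 → 4 s.f., 9.4151 → 5 s.f.; limit is 3.
Rounded to 3 significant figures: 1.78 × 10³.

1.78 × 10³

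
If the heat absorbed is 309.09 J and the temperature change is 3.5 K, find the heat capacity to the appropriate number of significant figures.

heat capacity = 309.09 J ÷ 3.5 K = 88.3114285714… J/K.
309.09 has 5 significant figures; 3.5 has 2.
Division/multiplication keeps the fewest: 2 significant figures.
Rounded: 88 J/K.

88 J/K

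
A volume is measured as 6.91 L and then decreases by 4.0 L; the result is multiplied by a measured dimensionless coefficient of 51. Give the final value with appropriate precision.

1.5 × 10² L

6.91 L − 4.0 L = 2.91 L; the difference is limited to 1 decimal place (2 s.f.).
Carrying full precision, 2.91 × 51 = 148.41 L; 51 has 2 s.f., so the result keeps min(2, 2) = 2 s.f.
Rounded to 2 significant figures: 1.5 × 10² L.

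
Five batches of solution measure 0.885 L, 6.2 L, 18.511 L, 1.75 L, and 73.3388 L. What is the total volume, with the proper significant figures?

100.7 L

0.885 L + 6.2 L + 18.511 L + 1.75 L + 73.3388 L = 100.6848 L.
Addition/subtraction keeps the fewest decimal places: 0.885 → 3 decimal places, 6.2 → 1 decimal place, 18.511 → 3 decimal places, 1.75 → 2 decimal places, 73.3388 → 4 decimal places; limit is 1.
Rounded to 1 decimal place: 100.7 L.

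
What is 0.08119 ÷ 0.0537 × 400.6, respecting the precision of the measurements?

606

0.08119 ÷ 0.0537 × 400.6 = 605.674376164…
Multiplication/division keeps the fewest significant figures: 0.08119 → 4 s.f., 0.0537 → 3 s.f., 400.6 → 4 s.f.; limit is 3.
Rounded to 3 significant figures: 606.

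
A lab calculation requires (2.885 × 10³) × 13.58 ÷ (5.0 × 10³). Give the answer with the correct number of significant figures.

7.8

(2.885 × 10³) × 13.58 ÷ (5.0 × 10³) = 7.83566
Multiplication/division keeps the fewest significant figures: 2.885 × 10³ → 4 s.f., 13.58 → 4 s.f., 5.0 × 10³ → 2 s.f.; limit is 2.
Rounded to 2 significant figures: 7.8.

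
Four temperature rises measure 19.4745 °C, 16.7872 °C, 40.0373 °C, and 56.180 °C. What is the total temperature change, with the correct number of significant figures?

132.479 °C

19.4745 °C + 16.7872 °C + 40.0373 °C + 56.180 °C = 132.4790 °C.
Addition/subtraction keeps the fewest decimal places: 19.4745 → 4 decimal places, 16.7872 → 4 decimal places, 40.0373 → 4 decimal places, 56.180 → 3 decimal places; limit is 3.
Rounded to 3 decimal places: 132.479 °C.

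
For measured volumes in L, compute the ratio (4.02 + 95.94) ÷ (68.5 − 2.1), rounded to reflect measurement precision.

4.02 + 95.94 = 99.96, limited to 2 d.p. → 4 s.f.; 68.5 − 2.1 = 66.4, limited to 1 d.p. → 3 s.f.
Carrying full precision, 99.96 ÷ 66.4 = 1.50542168675…; keep min(4, 3) = 3 s.f.
Rounded to 3 significant figures: 1.51.

1.51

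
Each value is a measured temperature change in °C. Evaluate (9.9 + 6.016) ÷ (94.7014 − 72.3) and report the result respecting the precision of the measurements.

0.710

9.9 + 6.016 = 15.916, limited to 1 d.p. → 3 s.f.; 94.7014 − 72.3 = 22.4014, limited to 1 d.p. → 3 s.f.
Carrying full precision, 15.916 ÷ 22.4014 = 0.710491308579…; keep min(3, 3) = 3 s.f.
Rounded to 3 significant figures: 0.710.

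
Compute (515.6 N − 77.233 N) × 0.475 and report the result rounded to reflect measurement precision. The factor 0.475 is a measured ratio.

515.6 N − 77.233 N = 438.367 N; the difference is limited to 1 decimal place (4 s.f.).
Carrying full precision, 438.367 × 0.475 = 208.224325 N; 0.475 has 3 s.f., so the result keeps min(4, 3) = 3 s.f.
Rounded to 3 significant figures: 208 N.

208 N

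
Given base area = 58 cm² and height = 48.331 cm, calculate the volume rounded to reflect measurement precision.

volume = 58 cm² × 48.331 cm = 2803.198 cm³.
58 has 2 significant figures; 48.331 has 5.
Division/multiplication keeps the fewest: 2 significant figures.
Rounded: 2.8 × 10^3 cm³.

2.8 × 10^3 cm³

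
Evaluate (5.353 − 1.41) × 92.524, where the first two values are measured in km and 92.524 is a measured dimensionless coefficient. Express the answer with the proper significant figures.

5.353 km − 1.41 km = 3.943 km; the difference is limited to 2 decimal places (3 s.f.).
Carrying full precision, 3.943 × 92.524 = 364.822132 km; 92.524 has 5 s.f., so the result keeps min(3, 5) = 3 s.f.
Rounded to 3 significant figures: 365 km.

365 km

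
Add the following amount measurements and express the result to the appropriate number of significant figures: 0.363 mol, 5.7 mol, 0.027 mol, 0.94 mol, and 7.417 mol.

0.363 mol + 5.7 mol + 0.027 mol + 0.94 mol + 7.417 mol = 14.447 mol.
Addition/subtraction keeps the fewest decimal places: 0.363 → 3 decimal places, 5.7 → 1 decimal place, 0.027 → 3 decimal places, 0.94 → 2 decimal places, 7.417 → 3 decimal places; limit is 1.
Rounded to 1 decimal place: 14.4 mol.

14.4 mol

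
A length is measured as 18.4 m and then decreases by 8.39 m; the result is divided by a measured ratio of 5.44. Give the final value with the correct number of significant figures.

1.84 m

18.4 m − 8.39 m = 10.01 m; the difference is limited to 1 decimal place (3 s.f.).
Carrying full precision, 10.01 ÷ 5.44 = 1.84007352941… m; 5.44 has 3 s.f., so the result keeps min(3, 3) = 3 s.f.
Rounded to 3 significant figures: 1.84 m.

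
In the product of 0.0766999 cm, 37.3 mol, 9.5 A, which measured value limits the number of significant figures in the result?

0.0766999 cm → 6 s.f.; 37.3 mol → 3 s.f.; 9.5 A → 2 s.f.
The fewest is 2 significant figures, from 9.5 A.

9.5 A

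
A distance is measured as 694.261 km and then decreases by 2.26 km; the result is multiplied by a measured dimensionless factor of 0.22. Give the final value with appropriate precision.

1.5 × 10^2 km

694.261 km − 2.26 km = 692.001 km; the difference is limited to 2 decimal places (5 s.f.).
Carrying full precision, 692.001 × 0.22 = 152.24022 km; 0.22 has 2 s.f., so the result keeps min(5, 2) = 2 s.f.
Rounded to 2 significant figures: 1.5 × 10^2 km.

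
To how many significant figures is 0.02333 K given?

4

0.02333: leading zeros are not significant.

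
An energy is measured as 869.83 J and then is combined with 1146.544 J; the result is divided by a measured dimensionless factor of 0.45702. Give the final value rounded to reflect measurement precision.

4412.0 J

869.83 J + 1146.544 J = 2016.374 J; the sum is limited to 2 decimal places (6 s.f.).
Carrying full precision, 2016.374 ÷ 0.45702 = 4412.00385103… J; 0.45702 has 5 s.f., so the result keeps min(6, 5) = 5 s.f.
Rounded to 5 significant figures: 4412.0 J.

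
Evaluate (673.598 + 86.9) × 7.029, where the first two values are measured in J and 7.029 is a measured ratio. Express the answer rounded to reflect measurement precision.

5346 J

673.598 J + 86.9 J = 760.498 J; the sum is limited to 1 decimal place (4 s.f.).
Carrying full precision, 760.498 × 7.029 = 5345.540442 J; 7.029 has 4 s.f., so the result keeps min(4, 4) = 4 s.f.
Rounded to 4 significant figures: 5346 J.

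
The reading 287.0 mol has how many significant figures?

287.0: trailing zeros after a decimal point are significant.

4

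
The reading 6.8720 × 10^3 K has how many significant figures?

5

6.8720 × 10^3: in scientific notation every digit of the coefficient is significant.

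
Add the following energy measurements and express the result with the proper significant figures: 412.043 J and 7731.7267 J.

412.043 J + 7731.7267 J = 8143.7697 J.
Addition/subtraction keeps the fewest decimal places: 412.043 → 3 decimal places, 7731.7267 → 4 decimal places; limit is 3.
Rounded to 3 decimal places: 8143.770 J.

8143.770 J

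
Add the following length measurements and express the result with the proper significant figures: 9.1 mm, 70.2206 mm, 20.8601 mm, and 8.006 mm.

108.2 mm

9.1 mm + 70.2206 mm + 20.8601 mm + 8.006 mm = 108.1867 mm.
Addition/subtraction keeps the fewest decimal places: 9.1 → 1 decimal place, 70.2206 → 4 decimal places, 20.8601 → 4 decimal places, 8.006 → 3 decimal places; limit is 1.
Rounded to 1 decimal place: 108.2 mm.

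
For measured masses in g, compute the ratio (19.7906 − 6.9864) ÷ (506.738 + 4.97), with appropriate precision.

0.025022

19.7906 − 6.9864 = 12.8042, limited to 4 d.p. → 6 s.f.; 506.738 + 4.97 = 511.708, limited to 2 d.p. → 5 s.f.
Carrying full precision, 12.8042 ÷ 511.708 = 0.0250224737546…; keep min(6, 5) = 5 s.f.
Rounded to 5 significant figures: 0.025022.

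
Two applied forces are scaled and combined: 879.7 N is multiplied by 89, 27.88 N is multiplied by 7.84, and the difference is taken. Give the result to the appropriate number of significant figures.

879.7 × 89 = 78293.3 → 7.8 × 10⁴ N (2 s.f., last digit at the 10^3 place).
27.88 × 7.84 = 218.5792 → 219 N (3 s.f., last digit at the 10^0 place).
Difference: 78074.7208 N; keep the coarser place, 10^3.
Result: 7.8 × 10⁴ N.

7.8 × 10⁴ N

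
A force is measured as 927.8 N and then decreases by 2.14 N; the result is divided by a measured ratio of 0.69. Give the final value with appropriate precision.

1.3 × 10³ N

927.8 N − 2.14 N = 925.66 N; the difference is limited to 1 decimal place (4 s.f.).
Carrying full precision, 925.66 ÷ 0.69 = 1341.53623188… N; 0.69 has 2 s.f., so the result keeps min(4, 2) = 2 s.f.
Rounded to 2 significant figures: 1.3 × 10³ N.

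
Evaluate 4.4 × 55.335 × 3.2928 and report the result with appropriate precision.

8.0 × 10²

4.4 × 55.335 × 3.2928 = 801.7111872
Multiplication/division keeps the fewest significant figures: 4.4 → 2 s.f., 55.335 → 5 s.f., 3.2928 → 5 s.f.; limit is 2.
Rounded to 2 significant figures: 8.0 × 10².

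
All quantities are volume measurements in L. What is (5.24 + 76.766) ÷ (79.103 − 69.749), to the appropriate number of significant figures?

5.24 + 76.766 = 82.006, limited to 2 d.p. → 4 s.f.; 79.103 − 69.749 = 9.354, limited to 3 d.p. → 4 s.f.
Carrying full precision, 82.006 ÷ 9.354 = 8.76694462262…; keep min(4, 4) = 4 s.f.
Rounded to 4 significant figures: 8.767.

8.767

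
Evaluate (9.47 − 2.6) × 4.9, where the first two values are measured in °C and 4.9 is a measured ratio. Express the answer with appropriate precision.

9.47 °C − 2.6 °C = 6.87 °C; the difference is limited to 1 decimal place (2 s.f.).
Carrying full precision, 6.87 × 4.9 = 33.663 °C; 4.9 has 2 s.f., so the result keeps min(2, 2) = 2 s.f.
Rounded to 2 significant figures: 34 °C.

34 °C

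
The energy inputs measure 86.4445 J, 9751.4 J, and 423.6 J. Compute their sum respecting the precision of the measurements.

86.4445 J + 9751.4 J + 423.6 J = 10261.4445 J.
Addition/subtraction keeps the fewest decimal places: 86.4445 → 4 decimal places, 9751.4 → 1 decimal place, 423.6 → 1 decimal place; limit is 1.
Rounded to 1 decimal place: 10261.4 J.

10261.4 J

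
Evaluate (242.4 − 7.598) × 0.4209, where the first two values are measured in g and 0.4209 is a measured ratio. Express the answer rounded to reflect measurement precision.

98.83 g

242.4 g − 7.598 g = 234.802 g; the difference is limited to 1 decimal place (4 s.f.).
Carrying full precision, 234.802 × 0.4209 = 98.8281618 g; 0.4209 has 4 s.f., so the result keeps min(4, 4) = 4 s.f.
Rounded to 4 significant figures: 98.83 g.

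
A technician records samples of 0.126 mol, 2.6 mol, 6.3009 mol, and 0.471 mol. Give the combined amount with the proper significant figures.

9.5 mol

0.126 mol + 2.6 mol + 6.3009 mol + 0.471 mol = 9.4979 mol.
Addition/subtraction keeps the fewest decimal places: 0.126 → 3 decimal places, 2.6 → 1 decimal place, 6.3009 → 4 decimal places, 0.471 → 3 decimal places; limit is 1.
Rounded to 1 decimal place: 9.5 mol.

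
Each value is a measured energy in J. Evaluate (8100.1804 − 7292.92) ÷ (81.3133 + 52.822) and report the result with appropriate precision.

6.0183

8100.1804 − 7292.92 = 807.2604, limited to 2 d.p. → 5 s.f.; 81.3133 + 52.822 = 134.1353, limited to 3 d.p. → 6 s.f.
Carrying full precision, 807.2604 ÷ 134.1353 = 6.01825470253…; keep min(5, 6) = 5 s.f.
Rounded to 5 significant figures: 6.0183.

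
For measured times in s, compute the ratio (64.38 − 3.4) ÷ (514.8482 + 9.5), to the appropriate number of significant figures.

64.38 − 3.4 = 60.98, limited to 1 d.p. → 3 s.f.; 514.8482 + 9.5 = 524.3482, limited to 1 d.p. → 4 s.f.
Carrying full precision, 60.98 ÷ 524.3482 = 0.116296766157…; keep min(3, 4) = 3 s.f.
Rounded to 3 significant figures: 0.116.

0.116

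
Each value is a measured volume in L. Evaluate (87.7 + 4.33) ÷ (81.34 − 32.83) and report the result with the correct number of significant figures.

1.90

87.7 + 4.33 = 92.03, limited to 1 d.p. → 3 s.f.; 81.34 − 32.83 = 48.51, limited to 2 d.p. → 4 s.f.
Carrying full precision, 92.03 ÷ 48.51 = 1.89713461142…; keep min(3, 4) = 3 s.f.
Rounded to 3 significant figures: 1.90.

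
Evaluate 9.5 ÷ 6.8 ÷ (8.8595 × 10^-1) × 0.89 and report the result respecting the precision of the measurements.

1.4

9.5 ÷ 6.8 ÷ (8.8595 × 10^-1) × 0.89 = 1.40344528804…
Multiplication/division keeps the fewest significant figures: 9.5 → 2 s.f., 6.8 → 2 s.f., 8.8595 × 10^-1 → 5 s.f., 0.89 → 2 s.f.; limit is 2.
Rounded to 2 significant figures: 1.4.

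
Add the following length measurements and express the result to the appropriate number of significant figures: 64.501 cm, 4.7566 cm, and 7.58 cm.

76.84 cm

64.501 cm + 4.7566 cm + 7.58 cm = 76.8376 cm.
Addition/subtraction keeps the fewest decimal places: 64.501 → 3 decimal places, 4.7566 → 4 decimal places, 7.58 → 2 decimal places; limit is 2.
Rounded to 2 decimal places: 76.84 cm.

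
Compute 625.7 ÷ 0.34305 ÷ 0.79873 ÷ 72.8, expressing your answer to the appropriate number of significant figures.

31.4

625.7 ÷ 0.34305 ÷ 0.79873 ÷ 72.8 = 31.3673157266…
Multiplication/division keeps the fewest significant figures: 625.7 → 4 s.f., 0.34305 → 5 s.f., 0.79873 → 5 s.f., 72.8 → 3 s.f.; limit is 3.
Rounded to 3 significant figures: 31.4.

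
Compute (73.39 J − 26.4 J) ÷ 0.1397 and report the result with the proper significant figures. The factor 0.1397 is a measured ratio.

73.39 J − 26.4 J = 46.99 J; the difference is limited to 1 decimal place (3 s.f.).
Carrying full precision, 46.99 ÷ 0.1397 = 336.363636364… J; 0.1397 has 4 s.f., so the result keeps min(3, 4) = 3 s.f.
Rounded to 3 significant figures: 336 J.

336 J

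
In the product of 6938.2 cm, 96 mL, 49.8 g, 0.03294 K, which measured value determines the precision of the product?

6938.2 cm → 5 s.f.; 96 mL → 2 s.f.; 49.8 g → 3 s.f.; 0.03294 K → 4 s.f.
The fewest is 2 significant figures, from 96 mL.

96 mL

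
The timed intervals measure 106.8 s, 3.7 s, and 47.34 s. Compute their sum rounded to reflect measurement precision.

106.8 s + 3.7 s + 47.34 s = 157.84 s.
Addition/subtraction keeps the fewest decimal places: 106.8 → 1 decimal place, 3.7 → 1 decimal place, 47.34 → 2 decimal places; limit is 1.
Rounded to 1 decimal place: 157.8 s.

157.8 s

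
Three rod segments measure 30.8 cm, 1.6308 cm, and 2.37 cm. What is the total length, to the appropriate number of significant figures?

34.8 cm

30.8 cm + 1.6308 cm + 2.37 cm = 34.8008 cm.
Addition/subtraction keeps the fewest decimal places: 30.8 → 1 decimal place, 1.6308 → 4 decimal places, 2.37 → 2 decimal places; limit is 1.
Rounded to 1 decimal place: 34.8 cm.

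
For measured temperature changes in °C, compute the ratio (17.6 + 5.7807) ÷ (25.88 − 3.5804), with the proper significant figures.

17.6 + 5.7807 = 23.3807, limited to 1 d.p. → 3 s.f.; 25.88 − 3.5804 = 22.2996, limited to 2 d.p. → 4 s.f.
Carrying full precision, 23.3807 ÷ 22.2996 = 1.04848069024…; keep min(3, 4) = 3 s.f.
Rounded to 3 significant figures: 1.05.

1.05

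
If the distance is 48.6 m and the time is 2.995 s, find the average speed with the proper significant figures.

average speed = 48.6 m ÷ 2.995 s = 16.2270450751… m/s.
48.6 has 3 significant figures; 2.995 has 4.
Division/multiplication keeps the fewest: 3 significant figures.
Rounded: 16.2 m/s.

16.2 m/s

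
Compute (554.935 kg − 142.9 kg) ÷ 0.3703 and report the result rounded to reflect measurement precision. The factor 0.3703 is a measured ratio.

554.935 kg − 142.9 kg = 412.035 kg; the difference is limited to 1 decimal place (4 s.f.).
Carrying full precision, 412.035 ÷ 0.3703 = 1112.70591412… kg; 0.3703 has 4 s.f., so the result keeps min(4, 4) = 4 s.f.
Rounded to 4 significant figures: 1113 kg.

1113 kg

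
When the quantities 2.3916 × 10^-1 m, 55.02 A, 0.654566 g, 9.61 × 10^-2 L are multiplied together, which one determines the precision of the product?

9.61 × 10^-2 L

2.3916 × 10^-1 m → 5 s.f.; 55.02 A → 4 s.f.; 0.654566 g → 6 s.f.; 9.61 × 10^-2 L → 3 s.f.
The fewest is 3 significant figures, from 9.61 × 10^-2 L.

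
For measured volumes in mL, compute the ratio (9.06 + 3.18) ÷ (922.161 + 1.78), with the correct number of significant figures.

9.06 + 3.18 = 12.24, limited to 2 d.p. → 4 s.f.; 922.161 + 1.78 = 923.941, limited to 2 d.p. → 5 s.f.
Carrying full precision, 12.24 ÷ 923.941 = 0.0132475991432…; keep min(4, 5) = 4 s.f.
Rounded to 4 significant figures: 0.01325.

0.01325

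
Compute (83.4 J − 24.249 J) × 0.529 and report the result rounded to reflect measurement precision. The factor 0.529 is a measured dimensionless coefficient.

83.4 J − 24.249 J = 59.151 J; the difference is limited to 1 decimal place (3 s.f.).
Carrying full precision, 59.151 × 0.529 = 31.290879 J; 0.529 has 3 s.f., so the result keeps min(3, 3) = 3 s.f.
Rounded to 3 significant figures: 31.3 J.

31.3 J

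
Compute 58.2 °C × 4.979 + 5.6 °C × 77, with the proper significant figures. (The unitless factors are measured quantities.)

7.2 × 10² °C

58.2 × 4.979 = 289.7778 → 2.90 × 10² °C (3 s.f., last digit at the 10^0 place).
5.6 × 77 = 431.2 → 4.3 × 10² °C (2 s.f., last digit at the 10^1 place).
Sum: 720.9778 °C; keep the coarser place, 10^1.
Result: 7.2 × 10² °C.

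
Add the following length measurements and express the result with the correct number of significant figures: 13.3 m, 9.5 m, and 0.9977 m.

13.3 m + 9.5 m + 0.9977 m = 23.7977 m.
Addition/subtraction keeps the fewest decimal places: 13.3 → 1 decimal place, 9.5 → 1 decimal place, 0.9977 → 4 decimal places; limit is 1.
Rounded to 1 decimal place: 23.8 m.

23.8 m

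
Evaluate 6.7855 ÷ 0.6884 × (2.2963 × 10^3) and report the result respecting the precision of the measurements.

2.263 × 10^4

6.7855 ÷ 0.6884 × (2.2963 × 10^3) = 22634.4329605…
Multiplication/division keeps the fewest significant figures: 6.7855 → 5 s.f., 0.6884 → 4 s.f., 2.2963 × 10^3 → 5 s.f.; limit is 4.
Rounded to 4 significant figures: 2.263 × 10^4.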